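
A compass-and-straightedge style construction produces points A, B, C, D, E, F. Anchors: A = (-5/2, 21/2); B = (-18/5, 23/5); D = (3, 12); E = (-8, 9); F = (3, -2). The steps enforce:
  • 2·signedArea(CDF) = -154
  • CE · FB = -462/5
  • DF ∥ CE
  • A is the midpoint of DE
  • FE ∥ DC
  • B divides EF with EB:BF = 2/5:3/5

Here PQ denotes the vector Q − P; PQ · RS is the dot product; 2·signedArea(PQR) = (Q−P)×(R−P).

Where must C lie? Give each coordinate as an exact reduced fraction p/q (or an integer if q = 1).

1. C_x = -8  [DF ∥ CE ∩ FE ∥ DC]
2. C_y = 23  [DF ∥ CE ∩ FE ∥ DC]
   → C = (-8, 23)

C = (-8, 23)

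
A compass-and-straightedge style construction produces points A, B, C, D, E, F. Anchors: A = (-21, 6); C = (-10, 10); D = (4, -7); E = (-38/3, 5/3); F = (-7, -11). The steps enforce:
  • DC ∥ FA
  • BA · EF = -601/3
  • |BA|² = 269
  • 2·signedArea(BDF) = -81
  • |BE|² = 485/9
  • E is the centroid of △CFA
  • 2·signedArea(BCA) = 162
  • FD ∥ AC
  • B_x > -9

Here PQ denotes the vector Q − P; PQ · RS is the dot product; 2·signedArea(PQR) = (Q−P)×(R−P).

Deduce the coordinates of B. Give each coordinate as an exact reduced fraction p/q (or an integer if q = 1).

B = (-8, -4)

1. B_x = -8  [2·signedArea(BCA) = 162 ∩ BA · EF = -601/3]
2. B_y = -4  [2·signedArea(BCA) = 162 ∩ BA · EF = -601/3]
   → B = (-8, -4)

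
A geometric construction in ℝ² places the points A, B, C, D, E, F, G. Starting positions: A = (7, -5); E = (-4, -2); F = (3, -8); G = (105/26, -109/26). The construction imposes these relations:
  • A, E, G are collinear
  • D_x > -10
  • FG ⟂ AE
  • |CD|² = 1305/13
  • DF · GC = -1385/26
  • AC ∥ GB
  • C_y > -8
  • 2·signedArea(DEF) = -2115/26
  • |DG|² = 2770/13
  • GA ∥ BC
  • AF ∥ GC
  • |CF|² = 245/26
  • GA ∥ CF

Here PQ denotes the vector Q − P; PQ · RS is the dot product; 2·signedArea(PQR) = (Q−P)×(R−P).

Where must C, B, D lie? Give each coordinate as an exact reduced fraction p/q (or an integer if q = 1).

B = (-38/13, -83/13)
C = (1/26, -187/26)
D = (-257/26, -223/26)

1. C_x = 1/26  [GA ∥ CF ∩ AF ∥ GC]
2. C_y = -187/26  [GA ∥ CF ∩ AF ∥ GC]
   → C = (1/26, -187/26)
3. B_x = -38/13  [GA ∥ BC ∩ AC ∥ GB]
4. B_y = -83/13  [GA ∥ BC ∩ AC ∥ GB]
   → B = (-38/13, -83/13)
5. D_x = -257/26  [2·signedArea(DEF) = -2115/26 ∩ DF · GC = -1385/26]
6. D_y = -223/26  [2·signedArea(DEF) = -2115/26 ∩ DF · GC = -1385/26]
   → D = (-257/26, -223/26)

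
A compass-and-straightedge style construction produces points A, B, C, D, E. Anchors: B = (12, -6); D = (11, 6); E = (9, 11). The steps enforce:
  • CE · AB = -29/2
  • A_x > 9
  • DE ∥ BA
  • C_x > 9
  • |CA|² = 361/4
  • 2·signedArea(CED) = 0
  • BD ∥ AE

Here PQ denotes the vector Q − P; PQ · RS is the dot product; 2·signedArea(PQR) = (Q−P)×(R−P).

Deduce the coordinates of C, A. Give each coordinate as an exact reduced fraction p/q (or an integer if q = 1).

A = (10, -1)
C = (10, 17/2)

1. A_x = 10  [BD ∥ AE ∩ DE ∥ BA]
2. A_y = -1  [BD ∥ AE ∩ DE ∥ BA]
   → A = (10, -1)
3. C_x = 10  [2·signedArea(CED) = 0 ∩ CE · AB = -29/2]
4. C_y = 17/2  [2·signedArea(CED) = 0 ∩ CE · AB = -29/2]
   → C = (10, 17/2)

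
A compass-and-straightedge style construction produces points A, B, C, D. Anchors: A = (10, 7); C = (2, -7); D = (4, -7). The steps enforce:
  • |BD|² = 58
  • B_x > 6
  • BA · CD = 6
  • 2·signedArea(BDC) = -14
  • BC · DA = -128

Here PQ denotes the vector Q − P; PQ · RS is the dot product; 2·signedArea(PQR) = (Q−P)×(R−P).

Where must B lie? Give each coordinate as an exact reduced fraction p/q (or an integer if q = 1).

1. B_x = 7  [BC · DA = -128 ∩ 2·signedArea(BDC) = -14]
2. B_y = 0  [BC · DA = -128 ∩ 2·signedArea(BDC) = -14]
   → B = (7, 0)

B = (7, 0)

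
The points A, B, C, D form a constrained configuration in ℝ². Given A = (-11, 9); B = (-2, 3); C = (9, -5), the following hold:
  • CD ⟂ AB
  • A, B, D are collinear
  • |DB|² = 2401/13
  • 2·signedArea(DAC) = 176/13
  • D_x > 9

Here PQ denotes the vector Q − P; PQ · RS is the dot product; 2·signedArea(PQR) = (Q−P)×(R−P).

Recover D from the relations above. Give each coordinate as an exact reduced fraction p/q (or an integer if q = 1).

D = (121/13, -59/13)

1. D_x = 121/13  [A, B, D are collinear ∩ CD ⟂ AB]
2. D_y = -59/13  [A, B, D are collinear ∩ CD ⟂ AB]
   → D = (121/13, -59/13)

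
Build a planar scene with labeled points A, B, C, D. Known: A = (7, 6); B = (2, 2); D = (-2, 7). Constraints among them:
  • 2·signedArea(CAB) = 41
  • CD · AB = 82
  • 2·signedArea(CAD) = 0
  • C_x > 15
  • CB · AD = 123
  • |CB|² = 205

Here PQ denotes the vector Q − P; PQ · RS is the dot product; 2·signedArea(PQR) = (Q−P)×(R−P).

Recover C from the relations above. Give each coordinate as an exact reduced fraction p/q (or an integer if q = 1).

C = (16, 5)

1. C_x = 16  [2·signedArea(CAD) = 0 ∩ CD · AB = 82]
2. C_y = 5  [2·signedArea(CAD) = 0 ∩ CD · AB = 82]
   → C = (16, 5)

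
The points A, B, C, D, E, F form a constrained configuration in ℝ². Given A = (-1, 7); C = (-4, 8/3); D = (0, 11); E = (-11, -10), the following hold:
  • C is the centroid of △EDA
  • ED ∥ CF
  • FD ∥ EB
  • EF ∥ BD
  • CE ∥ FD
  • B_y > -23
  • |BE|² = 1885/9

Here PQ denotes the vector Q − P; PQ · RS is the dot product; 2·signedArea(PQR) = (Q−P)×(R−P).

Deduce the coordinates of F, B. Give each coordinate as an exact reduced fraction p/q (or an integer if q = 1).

1. F_x = 7  [CE ∥ FD ∩ ED ∥ CF]
2. F_y = 71/3  [CE ∥ FD ∩ ED ∥ CF]
   → F = (7, 71/3)
3. B_x = -18  [EF ∥ BD ∩ FD ∥ EB]
4. B_y = -68/3  [EF ∥ BD ∩ FD ∥ EB]
   → B = (-18, -68/3)

B = (-18, -68/3)
F = (7, 71/3)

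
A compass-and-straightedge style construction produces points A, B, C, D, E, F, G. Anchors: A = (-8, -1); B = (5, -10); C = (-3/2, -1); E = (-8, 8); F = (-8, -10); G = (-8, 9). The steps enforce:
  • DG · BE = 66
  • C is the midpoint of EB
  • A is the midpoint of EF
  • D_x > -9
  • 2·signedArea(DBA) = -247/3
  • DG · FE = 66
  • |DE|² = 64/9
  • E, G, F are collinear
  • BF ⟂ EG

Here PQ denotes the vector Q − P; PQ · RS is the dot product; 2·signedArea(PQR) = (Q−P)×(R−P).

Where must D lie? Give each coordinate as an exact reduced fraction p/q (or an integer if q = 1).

1. D_x = -8  [DG · BE = 66 ∩ 2·signedArea(DBA) = -247/3]
2. D_y = 16/3  [DG · BE = 66 ∩ 2·signedArea(DBA) = -247/3]
   → D = (-8, 16/3)

D = (-8, 16/3)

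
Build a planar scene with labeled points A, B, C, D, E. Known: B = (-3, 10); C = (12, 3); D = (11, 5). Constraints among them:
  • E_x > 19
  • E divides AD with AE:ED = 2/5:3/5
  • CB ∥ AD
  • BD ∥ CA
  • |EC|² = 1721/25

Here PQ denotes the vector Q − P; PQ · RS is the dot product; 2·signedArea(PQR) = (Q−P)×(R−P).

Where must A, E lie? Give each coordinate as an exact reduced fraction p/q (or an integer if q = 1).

1. A_x = 26  [CB ∥ AD ∩ BD ∥ CA]
2. A_y = -2  [CB ∥ AD ∩ BD ∥ CA]
   → A = (26, -2)
3. E_x = 20  [E divides AD with AE:ED = 2/5:3/5]
4. E_y = 4/5  [E divides AD with AE:ED = 2/5:3/5]
   → E = (20, 4/5)

A = (26, -2)
E = (20, 4/5)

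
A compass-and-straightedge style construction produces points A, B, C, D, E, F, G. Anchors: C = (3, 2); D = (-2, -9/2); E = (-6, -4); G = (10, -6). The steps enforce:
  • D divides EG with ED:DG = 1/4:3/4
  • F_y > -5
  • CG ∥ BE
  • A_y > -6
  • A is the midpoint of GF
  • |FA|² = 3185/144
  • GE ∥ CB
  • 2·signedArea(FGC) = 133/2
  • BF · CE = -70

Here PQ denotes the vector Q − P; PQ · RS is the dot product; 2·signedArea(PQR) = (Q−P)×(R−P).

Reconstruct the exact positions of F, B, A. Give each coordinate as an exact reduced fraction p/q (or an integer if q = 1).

A = (16/3, -65/12)
B = (-13, 4)
F = (2/3, -29/6)

1. B_x = -13  [CG ∥ BE ∩ GE ∥ CB]
2. B_y = 4  [CG ∥ BE ∩ GE ∥ CB]
   → B = (-13, 4)
3. F_x = 2/3  [2·signedArea(FGC) = 133/2 ∩ BF · CE = -70]
4. F_y = -29/6  [2·signedArea(FGC) = 133/2 ∩ BF · CE = -70]
   → F = (2/3, -29/6)
5. A_x = 16/3  [A is the midpoint of GF]
6. A_y = -65/12  [A is the midpoint of GF]
   → A = (16/3, -65/12)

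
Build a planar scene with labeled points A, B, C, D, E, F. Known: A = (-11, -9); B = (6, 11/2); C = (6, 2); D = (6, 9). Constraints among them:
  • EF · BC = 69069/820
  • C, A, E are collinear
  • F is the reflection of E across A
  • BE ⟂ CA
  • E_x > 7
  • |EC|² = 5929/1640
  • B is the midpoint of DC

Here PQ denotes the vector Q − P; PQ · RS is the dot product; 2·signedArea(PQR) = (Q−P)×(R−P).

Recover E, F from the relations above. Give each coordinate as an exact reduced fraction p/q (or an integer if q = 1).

1. E_x = 6229/820  [C, A, E are collinear ∩ BE ⟂ CA]
2. E_y = 2487/820  [C, A, E are collinear ∩ BE ⟂ CA]
   → E = (6229/820, 2487/820)
3. F_x = -24269/820  [F is the reflection of E across A]
4. F_y = -17247/820  [F is the reflection of E across A]
   → F = (-24269/820, -17247/820)

E = (6229/820, 2487/820)
F = (-24269/820, -17247/820)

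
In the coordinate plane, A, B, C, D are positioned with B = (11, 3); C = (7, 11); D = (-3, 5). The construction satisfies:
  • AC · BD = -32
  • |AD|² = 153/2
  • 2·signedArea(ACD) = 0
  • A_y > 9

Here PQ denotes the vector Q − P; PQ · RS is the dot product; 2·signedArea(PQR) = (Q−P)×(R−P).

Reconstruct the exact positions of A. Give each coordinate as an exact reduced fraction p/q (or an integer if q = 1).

1. A_x = 9/2  [2·signedArea(ACD) = 0 ∩ AC · BD = -32]
2. A_y = 19/2  [2·signedArea(ACD) = 0 ∩ AC · BD = -32]
   → A = (9/2, 19/2)

A = (9/2, 19/2)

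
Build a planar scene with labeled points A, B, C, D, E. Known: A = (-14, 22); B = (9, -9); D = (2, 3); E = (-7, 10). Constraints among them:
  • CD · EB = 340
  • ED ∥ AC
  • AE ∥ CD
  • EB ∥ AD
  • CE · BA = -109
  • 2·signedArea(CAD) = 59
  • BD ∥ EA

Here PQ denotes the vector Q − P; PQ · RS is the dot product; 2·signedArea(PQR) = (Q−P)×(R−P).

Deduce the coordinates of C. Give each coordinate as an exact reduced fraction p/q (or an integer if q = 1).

1. C_x = -5  [AE ∥ CD ∩ ED ∥ AC]
2. C_y = 15  [AE ∥ CD ∩ ED ∥ AC]
   → C = (-5, 15)

C = (-5, 15)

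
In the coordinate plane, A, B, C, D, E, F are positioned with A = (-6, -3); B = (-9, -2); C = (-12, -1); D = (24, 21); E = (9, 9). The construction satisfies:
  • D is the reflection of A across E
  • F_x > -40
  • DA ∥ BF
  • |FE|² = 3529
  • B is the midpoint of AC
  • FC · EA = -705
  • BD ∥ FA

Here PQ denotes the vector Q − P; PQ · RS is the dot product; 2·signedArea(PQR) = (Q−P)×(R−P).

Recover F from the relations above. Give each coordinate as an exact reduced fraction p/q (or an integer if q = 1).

1. F_x = -39  [BD ∥ FA ∩ DA ∥ BF]
2. F_y = -26  [BD ∥ FA ∩ DA ∥ BF]
   → F = (-39, -26)

F = (-39, -26)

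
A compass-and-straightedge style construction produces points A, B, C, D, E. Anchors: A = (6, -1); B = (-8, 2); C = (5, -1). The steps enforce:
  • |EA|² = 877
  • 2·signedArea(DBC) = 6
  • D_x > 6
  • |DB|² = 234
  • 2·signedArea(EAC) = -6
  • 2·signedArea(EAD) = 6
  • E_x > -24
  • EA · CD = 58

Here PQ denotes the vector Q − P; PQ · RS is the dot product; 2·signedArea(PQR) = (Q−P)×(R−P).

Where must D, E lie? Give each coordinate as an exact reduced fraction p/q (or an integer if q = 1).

1. D_x = 7  [line 3·x + 13·y + -8 = 0 ∩ |DB|² = 234]
2. D_y = -1  [line 3·x + 13·y + -8 = 0 ∩ |DB|² = 234]
   → D = (7, -1)
3. E_x = -23  [2·signedArea(EAC) = -6 ∩ EA · CD = 58]
4. E_y = 5  [2·signedArea(EAC) = -6 ∩ EA · CD = 58]
   → E = (-23, 5)

D = (7, -1)
E = (-23, 5)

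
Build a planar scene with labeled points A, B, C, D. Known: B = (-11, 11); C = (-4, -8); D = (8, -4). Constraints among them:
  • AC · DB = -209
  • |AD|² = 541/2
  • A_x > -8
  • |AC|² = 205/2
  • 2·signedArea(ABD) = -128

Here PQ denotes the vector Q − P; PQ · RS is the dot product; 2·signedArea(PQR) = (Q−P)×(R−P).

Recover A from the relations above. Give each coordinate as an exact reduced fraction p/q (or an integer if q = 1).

1. A_x = -15/2  [2·signedArea(ABD) = -128 ∩ AC · DB = -209]
2. A_y = 3/2  [2·signedArea(ABD) = -128 ∩ AC · DB = -209]
   → A = (-15/2, 3/2)

A = (-15/2, 3/2)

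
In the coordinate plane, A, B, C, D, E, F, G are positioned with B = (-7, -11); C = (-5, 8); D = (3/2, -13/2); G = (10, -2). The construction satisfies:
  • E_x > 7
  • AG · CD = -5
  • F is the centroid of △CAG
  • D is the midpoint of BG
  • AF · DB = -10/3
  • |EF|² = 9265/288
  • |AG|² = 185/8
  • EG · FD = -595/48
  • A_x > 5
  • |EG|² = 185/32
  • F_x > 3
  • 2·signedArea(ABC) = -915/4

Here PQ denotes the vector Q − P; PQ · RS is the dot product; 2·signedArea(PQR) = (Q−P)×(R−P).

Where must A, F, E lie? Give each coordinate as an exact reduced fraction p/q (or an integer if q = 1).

1. A_x = 23/4  [AG · CD = -5 ∩ 2·signedArea(ABC) = -915/4]
2. A_y = -17/4  [AG · CD = -5 ∩ 2·signedArea(ABC) = -915/4]
   → A = (23/4, -17/4)
3. F_x = 43/12  [F is the centroid of △CAG]
4. F_y = 7/12  [F is the centroid of △CAG]
   → F = (43/12, 7/12)
5. E_x = 63/8  [line 25/12·x + 85/12·y + 275/48 = 0 ∩ |EF|² = 9265/288]
6. E_y = -25/8  [line 25/12·x + 85/12·y + 275/48 = 0 ∩ |EF|² = 9265/288]
   → E = (63/8, -25/8)

A = (23/4, -17/4)
E = (63/8, -25/8)
F = (43/12, 7/12)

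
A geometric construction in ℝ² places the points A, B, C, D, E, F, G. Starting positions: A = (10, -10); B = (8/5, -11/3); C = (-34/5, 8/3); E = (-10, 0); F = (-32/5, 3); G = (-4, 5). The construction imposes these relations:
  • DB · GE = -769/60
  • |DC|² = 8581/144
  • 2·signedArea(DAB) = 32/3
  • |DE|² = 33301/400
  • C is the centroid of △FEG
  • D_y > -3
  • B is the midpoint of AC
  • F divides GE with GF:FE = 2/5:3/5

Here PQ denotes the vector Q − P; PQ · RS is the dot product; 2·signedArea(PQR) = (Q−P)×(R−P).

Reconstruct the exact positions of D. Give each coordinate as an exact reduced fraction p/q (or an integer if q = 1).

D = (-13/10, -11/4)

1. D_x = -13/10  [2·signedArea(DAB) = 32/3 ∩ DB · GE = -769/60]
2. D_y = -11/4  [2·signedArea(DAB) = 32/3 ∩ DB · GE = -769/60]
   → D = (-13/10, -11/4)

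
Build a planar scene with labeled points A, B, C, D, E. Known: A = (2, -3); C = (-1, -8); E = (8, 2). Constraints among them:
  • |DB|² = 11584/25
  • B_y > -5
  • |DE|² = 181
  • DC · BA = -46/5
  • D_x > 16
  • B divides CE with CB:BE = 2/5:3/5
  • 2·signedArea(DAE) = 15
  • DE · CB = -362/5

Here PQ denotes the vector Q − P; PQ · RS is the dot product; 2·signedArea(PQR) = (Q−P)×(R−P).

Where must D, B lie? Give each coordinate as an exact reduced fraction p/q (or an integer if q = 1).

B = (13/5, -4)
D = (17, 12)

1. D_x = 17  [line -5·x + 6·y + 13 = 0 ∩ |DE|² = 181]
2. D_y = 12  [line -5·x + 6·y + 13 = 0 ∩ |DE|² = 181]
   → D = (17, 12)
3. B_x = 13/5  [B divides CE with CB:BE = 2/5:3/5]
4. B_y = -4  [B divides CE with CB:BE = 2/5:3/5]
   → B = (13/5, -4)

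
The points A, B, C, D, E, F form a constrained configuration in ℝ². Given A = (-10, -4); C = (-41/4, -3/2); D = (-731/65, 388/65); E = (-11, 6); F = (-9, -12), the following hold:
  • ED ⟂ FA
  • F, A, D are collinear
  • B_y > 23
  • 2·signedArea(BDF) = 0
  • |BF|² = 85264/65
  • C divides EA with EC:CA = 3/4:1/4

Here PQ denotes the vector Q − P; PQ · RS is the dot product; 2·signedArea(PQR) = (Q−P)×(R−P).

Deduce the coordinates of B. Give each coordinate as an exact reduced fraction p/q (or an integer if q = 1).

B = (-877/65, 1556/65)

1. B_x = -877/65  [line 1168/65·x + 146/65·y + 12264/65 = 0 ∩ |BF|² = 85264/65]
2. B_y = 1556/65  [line 1168/65·x + 146/65·y + 12264/65 = 0 ∩ |BF|² = 85264/65]
   → B = (-877/65, 1556/65)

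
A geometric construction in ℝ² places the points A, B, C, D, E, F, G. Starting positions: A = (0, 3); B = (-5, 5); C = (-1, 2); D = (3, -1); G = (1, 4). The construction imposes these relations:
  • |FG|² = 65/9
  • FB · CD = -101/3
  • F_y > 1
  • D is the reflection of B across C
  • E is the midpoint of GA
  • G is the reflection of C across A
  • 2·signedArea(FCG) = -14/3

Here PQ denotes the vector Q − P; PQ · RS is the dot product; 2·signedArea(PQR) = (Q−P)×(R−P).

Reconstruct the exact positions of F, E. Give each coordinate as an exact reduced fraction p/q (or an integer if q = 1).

E = (1/2, 7/2)
F = (2/3, 4/3)

1. F_x = 2/3  [FB · CD = -101/3 ∩ 2·signedArea(FCG) = -14/3]
2. F_y = 4/3  [FB · CD = -101/3 ∩ 2·signedArea(FCG) = -14/3]
   → F = (2/3, 4/3)
3. E_x = 1/2  [E is the midpoint of GA]
4. E_y = 7/2  [E is the midpoint of GA]
   → E = (1/2, 7/2)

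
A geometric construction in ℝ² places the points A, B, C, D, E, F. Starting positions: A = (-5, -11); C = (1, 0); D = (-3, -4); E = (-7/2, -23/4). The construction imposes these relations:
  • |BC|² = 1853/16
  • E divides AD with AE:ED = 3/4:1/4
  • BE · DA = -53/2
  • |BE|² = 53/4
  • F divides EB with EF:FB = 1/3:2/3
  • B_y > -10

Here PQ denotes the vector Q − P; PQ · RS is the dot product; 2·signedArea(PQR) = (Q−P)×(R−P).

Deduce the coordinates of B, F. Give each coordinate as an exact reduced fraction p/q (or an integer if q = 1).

B = (-9/2, -37/4)
F = (-23/6, -83/12)

1. B_x = -9/2  [line 2·x + 7·y + 295/4 = 0 ∩ |BE|² = 53/4]
2. B_y = -37/4  [line 2·x + 7·y + 295/4 = 0 ∩ |BE|² = 53/4]
   → B = (-9/2, -37/4)
3. F_x = -23/6  [F divides EB with EF:FB = 1/3:2/3]
4. F_y = -83/12  [F divides EB with EF:FB = 1/3:2/3]
   → F = (-23/6, -83/12)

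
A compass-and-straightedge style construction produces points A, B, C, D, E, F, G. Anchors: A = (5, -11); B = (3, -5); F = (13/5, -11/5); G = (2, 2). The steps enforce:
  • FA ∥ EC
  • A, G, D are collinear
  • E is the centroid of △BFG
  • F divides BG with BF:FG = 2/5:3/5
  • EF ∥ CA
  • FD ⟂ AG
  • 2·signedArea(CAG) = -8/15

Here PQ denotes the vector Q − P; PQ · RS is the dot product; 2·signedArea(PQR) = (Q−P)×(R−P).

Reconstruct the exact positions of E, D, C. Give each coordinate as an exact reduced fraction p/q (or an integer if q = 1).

1. E_x = 38/15  [E is the centroid of △BFG]
2. E_y = -26/15  [E is the centroid of △BFG]
   → E = (38/15, -26/15)
3. D_x = 1313/445  [A, G, D are collinear ∩ FD ⟂ AG]
4. D_y = -943/445  [A, G, D are collinear ∩ FD ⟂ AG]
   → D = (1313/445, -943/445)
5. C_x = 74/15  [EF ∥ CA ∩ FA ∥ EC]
6. C_y = -158/15  [EF ∥ CA ∩ FA ∥ EC]
   → C = (74/15, -158/15)

C = (74/15, -158/15)
D = (1313/445, -943/445)
E = (38/15, -26/15)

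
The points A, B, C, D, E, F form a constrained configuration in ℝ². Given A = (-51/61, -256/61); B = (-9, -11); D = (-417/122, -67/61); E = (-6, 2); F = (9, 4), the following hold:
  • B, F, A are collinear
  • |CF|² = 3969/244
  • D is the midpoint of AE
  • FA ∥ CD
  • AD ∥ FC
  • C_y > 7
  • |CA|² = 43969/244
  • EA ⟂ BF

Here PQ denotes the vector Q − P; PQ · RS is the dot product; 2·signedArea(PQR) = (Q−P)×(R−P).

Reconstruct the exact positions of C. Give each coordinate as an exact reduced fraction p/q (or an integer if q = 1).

1. C_x = 783/122  [FA ∥ CD ∩ AD ∥ FC]
2. C_y = 433/61  [FA ∥ CD ∩ AD ∥ FC]
   → C = (783/122, 433/61)

C = (783/122, 433/61)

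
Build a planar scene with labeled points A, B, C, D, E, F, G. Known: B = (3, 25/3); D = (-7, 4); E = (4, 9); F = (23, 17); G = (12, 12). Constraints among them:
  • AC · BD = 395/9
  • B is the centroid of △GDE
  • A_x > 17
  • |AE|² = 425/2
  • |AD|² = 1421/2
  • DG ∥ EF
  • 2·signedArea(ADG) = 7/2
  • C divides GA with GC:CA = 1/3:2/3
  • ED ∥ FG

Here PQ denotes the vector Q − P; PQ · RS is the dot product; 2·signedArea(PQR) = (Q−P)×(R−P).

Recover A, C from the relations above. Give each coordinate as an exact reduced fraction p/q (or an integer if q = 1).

A = (35/2, 29/2)
C = (83/6, 77/6)

1. A_x = 35/2  [line -8·x + 19·y + -271/2 = 0 ∩ |AE|² = 425/2]
2. A_y = 29/2  [line -8·x + 19·y + -271/2 = 0 ∩ |AE|² = 425/2]
   → A = (35/2, 29/2)
3. C_x = 83/6  [AC · BD = 395/9 ∩ C divides GA with GC:CA = 1/3:2/3]
4. C_y = 77/6  [AC · BD = 395/9 ∩ C divides GA with GC:CA = 1/3:2/3]
   → C = (83/6, 77/6)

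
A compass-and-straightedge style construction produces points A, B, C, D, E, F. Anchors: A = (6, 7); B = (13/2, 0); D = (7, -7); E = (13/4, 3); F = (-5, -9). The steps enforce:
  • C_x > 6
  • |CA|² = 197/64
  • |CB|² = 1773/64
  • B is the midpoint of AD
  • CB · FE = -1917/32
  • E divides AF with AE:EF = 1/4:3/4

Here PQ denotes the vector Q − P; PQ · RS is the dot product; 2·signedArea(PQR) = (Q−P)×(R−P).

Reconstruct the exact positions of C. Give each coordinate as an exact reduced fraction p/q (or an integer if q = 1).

C = (49/8, 21/4)

1. C_x = 49/8  [line -33/4·x + -12·y + 3633/32 = 0 ∩ |CA|² = 197/64]
2. C_y = 21/4  [line -33/4·x + -12·y + 3633/32 = 0 ∩ |CA|² = 197/64]
   → C = (49/8, 21/4)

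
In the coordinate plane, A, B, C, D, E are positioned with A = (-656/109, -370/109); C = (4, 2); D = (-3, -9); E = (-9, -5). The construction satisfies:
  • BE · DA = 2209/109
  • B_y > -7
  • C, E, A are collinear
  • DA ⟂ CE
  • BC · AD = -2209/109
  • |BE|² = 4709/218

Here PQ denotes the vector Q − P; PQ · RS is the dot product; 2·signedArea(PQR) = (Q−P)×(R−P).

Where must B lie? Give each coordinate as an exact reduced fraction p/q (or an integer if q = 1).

1. B_x = -983/218  [line 329/109·x + -611/109·y + -2303/109 = 0 ∩ |BE|² = 4709/218]
2. B_y = -1351/218  [line 329/109·x + -611/109·y + -2303/109 = 0 ∩ |BE|² = 4709/218]
   → B = (-983/218, -1351/218)

B = (-983/218, -1351/218)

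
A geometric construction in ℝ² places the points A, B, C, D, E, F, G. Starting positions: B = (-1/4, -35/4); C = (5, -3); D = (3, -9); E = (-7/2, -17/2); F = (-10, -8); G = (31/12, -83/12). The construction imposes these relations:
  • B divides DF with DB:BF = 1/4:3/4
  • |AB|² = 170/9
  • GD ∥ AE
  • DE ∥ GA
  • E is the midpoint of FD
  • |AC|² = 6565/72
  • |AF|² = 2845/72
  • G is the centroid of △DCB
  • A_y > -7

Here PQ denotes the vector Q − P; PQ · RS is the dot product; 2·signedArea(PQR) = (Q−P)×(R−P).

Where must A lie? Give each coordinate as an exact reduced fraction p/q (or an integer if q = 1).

A = (-47/12, -77/12)

1. A_x = -47/12  [GD ∥ AE ∩ DE ∥ GA]
2. A_y = -77/12  [GD ∥ AE ∩ DE ∥ GA]
   → A = (-47/12, -77/12)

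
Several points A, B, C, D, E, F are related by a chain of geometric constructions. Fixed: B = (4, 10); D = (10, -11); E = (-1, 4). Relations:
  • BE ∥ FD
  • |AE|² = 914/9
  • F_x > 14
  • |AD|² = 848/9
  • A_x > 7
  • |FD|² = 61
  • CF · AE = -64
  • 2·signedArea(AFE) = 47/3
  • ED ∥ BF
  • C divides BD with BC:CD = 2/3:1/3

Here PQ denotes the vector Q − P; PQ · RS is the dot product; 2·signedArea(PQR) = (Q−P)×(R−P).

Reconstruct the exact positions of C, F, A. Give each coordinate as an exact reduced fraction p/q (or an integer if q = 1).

A = (22/3, -5/3)
C = (8, -4)
F = (15, -5)

1. C_x = 8  [C divides BD with BC:CD = 2/3:1/3]
2. C_y = -4  [C divides BD with BC:CD = 2/3:1/3]
   → C = (8, -4)
3. F_x = 15  [BE ∥ FD ∩ ED ∥ BF]
4. F_y = -5  [BE ∥ FD ∩ ED ∥ BF]
   → F = (15, -5)
5. A_x = 22/3  [2·signedArea(AFE) = 47/3 ∩ CF · AE = -64]
6. A_y = -5/3  [2·signedArea(AFE) = 47/3 ∩ CF · AE = -64]
   → A = (22/3, -5/3)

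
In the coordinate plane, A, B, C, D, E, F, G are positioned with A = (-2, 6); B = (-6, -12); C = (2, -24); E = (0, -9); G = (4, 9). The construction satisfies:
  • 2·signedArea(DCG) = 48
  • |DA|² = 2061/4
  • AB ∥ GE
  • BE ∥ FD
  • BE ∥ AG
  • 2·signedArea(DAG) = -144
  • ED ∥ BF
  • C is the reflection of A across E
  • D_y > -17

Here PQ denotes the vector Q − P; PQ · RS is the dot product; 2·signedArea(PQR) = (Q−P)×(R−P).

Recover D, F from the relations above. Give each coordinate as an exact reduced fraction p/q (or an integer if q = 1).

1. D_x = 1  [2·signedArea(DAG) = -144 ∩ 2·signedArea(DCG) = 48]
2. D_y = -33/2  [2·signedArea(DAG) = -144 ∩ 2·signedArea(DCG) = 48]
   → D = (1, -33/2)
3. F_x = -5  [BE ∥ FD ∩ ED ∥ BF]
4. F_y = -39/2  [BE ∥ FD ∩ ED ∥ BF]
   → F = (-5, -39/2)

D = (1, -33/2)
F = (-5, -39/2)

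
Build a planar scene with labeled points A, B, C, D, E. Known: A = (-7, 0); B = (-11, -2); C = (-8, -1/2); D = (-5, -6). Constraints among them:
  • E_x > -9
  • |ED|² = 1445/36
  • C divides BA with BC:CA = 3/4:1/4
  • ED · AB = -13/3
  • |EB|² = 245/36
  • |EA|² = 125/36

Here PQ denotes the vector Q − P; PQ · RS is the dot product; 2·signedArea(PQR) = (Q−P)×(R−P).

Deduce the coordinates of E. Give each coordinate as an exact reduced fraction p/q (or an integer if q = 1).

1. E_x = -26/3  [line 4·x + 2·y + 109/3 = 0 ∩ |EA|² = 125/36]
2. E_y = -5/6  [line 4·x + 2·y + 109/3 = 0 ∩ |EA|² = 125/36]
   → E = (-26/3, -5/6)

E = (-26/3, -5/6)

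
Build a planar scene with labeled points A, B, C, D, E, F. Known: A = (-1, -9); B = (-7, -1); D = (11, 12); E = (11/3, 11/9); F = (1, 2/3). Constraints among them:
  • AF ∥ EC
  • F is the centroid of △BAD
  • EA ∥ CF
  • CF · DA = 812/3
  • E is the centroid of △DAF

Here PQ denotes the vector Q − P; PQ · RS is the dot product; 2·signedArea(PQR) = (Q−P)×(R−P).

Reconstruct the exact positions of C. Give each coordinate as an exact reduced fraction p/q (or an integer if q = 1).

C = (17/3, 98/9)

1. C_x = 17/3  [EA ∥ CF ∩ AF ∥ EC]
2. C_y = 98/9  [EA ∥ CF ∩ AF ∥ EC]
   → C = (17/3, 98/9)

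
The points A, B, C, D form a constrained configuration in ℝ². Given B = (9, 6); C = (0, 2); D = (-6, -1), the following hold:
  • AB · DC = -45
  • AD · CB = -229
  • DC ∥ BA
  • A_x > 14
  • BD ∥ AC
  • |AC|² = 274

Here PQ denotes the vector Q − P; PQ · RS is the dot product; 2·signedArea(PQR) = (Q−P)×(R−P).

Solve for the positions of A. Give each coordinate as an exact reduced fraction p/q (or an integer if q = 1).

1. A_x = 15  [BD ∥ AC ∩ DC ∥ BA]
2. A_y = 9  [BD ∥ AC ∩ DC ∥ BA]
   → A = (15, 9)

A = (15, 9)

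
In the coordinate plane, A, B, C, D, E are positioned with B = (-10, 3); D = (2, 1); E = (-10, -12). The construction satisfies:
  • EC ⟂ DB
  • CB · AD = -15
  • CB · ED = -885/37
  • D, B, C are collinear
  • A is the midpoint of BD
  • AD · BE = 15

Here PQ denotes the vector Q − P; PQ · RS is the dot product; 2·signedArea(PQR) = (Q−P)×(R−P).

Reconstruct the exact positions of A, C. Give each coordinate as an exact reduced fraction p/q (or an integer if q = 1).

A = (-4, 2)
C = (-280/37, 96/37)

1. A_x = -4  [A is the midpoint of BD]
2. A_y = 2  [A is the midpoint of BD]
   → A = (-4, 2)
3. C_x = -280/37  [D, B, C are collinear ∩ EC ⟂ DB]
4. C_y = 96/37  [D, B, C are collinear ∩ EC ⟂ DB]
   → C = (-280/37, 96/37)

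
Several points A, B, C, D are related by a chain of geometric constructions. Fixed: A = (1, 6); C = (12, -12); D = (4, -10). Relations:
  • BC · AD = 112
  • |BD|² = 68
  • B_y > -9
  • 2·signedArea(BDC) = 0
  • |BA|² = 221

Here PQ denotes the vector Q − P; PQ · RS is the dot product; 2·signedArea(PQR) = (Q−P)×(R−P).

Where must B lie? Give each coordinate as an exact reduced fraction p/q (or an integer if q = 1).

1. B_x = -4  [2·signedArea(BDC) = 0 ∩ BC · AD = 112]
2. B_y = -8  [2·signedArea(BDC) = 0 ∩ BC · AD = 112]
   → B = (-4, -8)

B = (-4, -8)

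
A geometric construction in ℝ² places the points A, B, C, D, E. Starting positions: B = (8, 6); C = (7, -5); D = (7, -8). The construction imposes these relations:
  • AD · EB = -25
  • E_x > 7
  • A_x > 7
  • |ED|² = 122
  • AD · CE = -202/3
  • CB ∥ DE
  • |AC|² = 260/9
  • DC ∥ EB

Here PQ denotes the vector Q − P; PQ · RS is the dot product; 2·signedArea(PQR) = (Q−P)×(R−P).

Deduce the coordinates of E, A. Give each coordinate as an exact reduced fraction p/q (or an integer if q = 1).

A = (23/3, 1/3)
E = (8, 3)

1. E_x = 8  [DC ∥ EB ∩ CB ∥ DE]
2. E_y = 3  [DC ∥ EB ∩ CB ∥ DE]
   → E = (8, 3)
3. A_x = 23/3  [AD · EB = -25 ∩ AD · CE = -202/3]
4. A_y = 1/3  [AD · EB = -25 ∩ AD · CE = -202/3]
   → A = (23/3, 1/3)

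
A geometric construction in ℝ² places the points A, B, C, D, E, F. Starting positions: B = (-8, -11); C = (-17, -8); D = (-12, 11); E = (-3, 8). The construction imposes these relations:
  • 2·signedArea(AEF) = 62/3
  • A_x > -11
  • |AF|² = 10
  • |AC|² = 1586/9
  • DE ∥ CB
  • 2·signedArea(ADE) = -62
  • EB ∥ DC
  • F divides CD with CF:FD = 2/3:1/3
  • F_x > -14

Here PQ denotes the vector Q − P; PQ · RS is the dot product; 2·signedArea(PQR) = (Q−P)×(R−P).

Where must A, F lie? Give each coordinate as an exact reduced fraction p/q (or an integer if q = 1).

A = (-32/3, 11/3)
F = (-41/3, 14/3)

1. A_x = -32/3  [line 3·x + 9·y + -1 = 0 ∩ |AC|² = 1586/9]
2. A_y = 11/3  [line 3·x + 9·y + -1 = 0 ∩ |AC|² = 1586/9]
   → A = (-32/3, 11/3)
3. F_x = -41/3  [F divides CD with CF:FD = 2/3:1/3]
4. F_y = 14/3  [F divides CD with CF:FD = 2/3:1/3]
   → F = (-41/3, 14/3)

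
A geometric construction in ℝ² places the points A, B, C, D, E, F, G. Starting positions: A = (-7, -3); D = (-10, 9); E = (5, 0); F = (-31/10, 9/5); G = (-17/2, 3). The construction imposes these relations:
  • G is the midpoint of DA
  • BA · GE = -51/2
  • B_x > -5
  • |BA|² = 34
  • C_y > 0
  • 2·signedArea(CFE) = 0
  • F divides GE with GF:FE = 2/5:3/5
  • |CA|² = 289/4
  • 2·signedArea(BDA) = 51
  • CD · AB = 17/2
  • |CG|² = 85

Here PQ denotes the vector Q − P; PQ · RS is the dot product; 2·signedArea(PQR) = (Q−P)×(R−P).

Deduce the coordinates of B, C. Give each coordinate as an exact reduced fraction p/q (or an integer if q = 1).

1. B_x = -4  [2·signedArea(BDA) = 51 ∩ BA · GE = -51/2]
2. B_y = 2  [2·signedArea(BDA) = 51 ∩ BA · GE = -51/2]
   → B = (-4, 2)
3. C_x = 1/2  [2·signedArea(CFE) = 0 ∩ CD · AB = 17/2]
4. C_y = 1  [2·signedArea(CFE) = 0 ∩ CD · AB = 17/2]
   → C = (1/2, 1)

B = (-4, 2)
C = (1/2, 1)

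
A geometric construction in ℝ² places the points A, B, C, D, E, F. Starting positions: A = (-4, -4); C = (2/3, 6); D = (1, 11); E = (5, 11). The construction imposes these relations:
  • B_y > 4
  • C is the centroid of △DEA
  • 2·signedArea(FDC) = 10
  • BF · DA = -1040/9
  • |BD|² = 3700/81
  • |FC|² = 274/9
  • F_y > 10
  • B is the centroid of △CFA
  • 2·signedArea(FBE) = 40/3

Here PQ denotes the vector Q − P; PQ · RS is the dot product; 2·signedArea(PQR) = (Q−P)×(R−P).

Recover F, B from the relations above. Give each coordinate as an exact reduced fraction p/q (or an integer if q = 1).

1. F_x = 3  [line 5·x + -1/3·y + -34/3 = 0 ∩ |FC|² = 274/9]
2. F_y = 11  [line 5·x + -1/3·y + -34/3 = 0 ∩ |FC|² = 274/9]
   → F = (3, 11)
3. B_x = -1/9  [B is the centroid of △CFA]
4. B_y = 13/3  [B is the centroid of △CFA]
   → B = (-1/9, 13/3)

B = (-1/9, 13/3)
F = (3, 11)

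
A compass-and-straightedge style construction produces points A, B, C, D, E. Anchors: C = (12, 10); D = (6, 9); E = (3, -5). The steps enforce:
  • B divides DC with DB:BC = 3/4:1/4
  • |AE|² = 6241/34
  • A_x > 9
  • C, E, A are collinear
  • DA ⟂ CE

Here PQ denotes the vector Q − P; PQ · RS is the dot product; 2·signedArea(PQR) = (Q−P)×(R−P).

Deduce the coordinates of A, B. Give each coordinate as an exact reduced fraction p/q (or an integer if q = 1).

1. A_x = 339/34  [C, E, A are collinear ∩ DA ⟂ CE]
2. A_y = 225/34  [C, E, A are collinear ∩ DA ⟂ CE]
   → A = (339/34, 225/34)
3. B_x = 21/2  [B divides DC with DB:BC = 3/4:1/4]
4. B_y = 39/4  [B divides DC with DB:BC = 3/4:1/4]
   → B = (21/2, 39/4)

A = (339/34, 225/34)
B = (21/2, 39/4)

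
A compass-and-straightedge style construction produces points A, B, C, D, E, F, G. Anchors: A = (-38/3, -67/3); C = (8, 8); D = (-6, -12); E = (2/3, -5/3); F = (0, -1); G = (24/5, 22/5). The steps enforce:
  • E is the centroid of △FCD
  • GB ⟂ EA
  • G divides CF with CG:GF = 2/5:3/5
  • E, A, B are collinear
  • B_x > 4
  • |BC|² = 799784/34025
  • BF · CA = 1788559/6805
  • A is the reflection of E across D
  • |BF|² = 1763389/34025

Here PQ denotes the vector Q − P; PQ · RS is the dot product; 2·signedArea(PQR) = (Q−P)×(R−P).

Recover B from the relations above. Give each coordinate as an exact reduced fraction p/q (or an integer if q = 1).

1. B_x = 6322/1361  [E, A, B are collinear ∩ GB ⟂ EA]
2. B_y = 30622/6805  [E, A, B are collinear ∩ GB ⟂ EA]
   → B = (6322/1361, 30622/6805)

B = (6322/1361, 30622/6805)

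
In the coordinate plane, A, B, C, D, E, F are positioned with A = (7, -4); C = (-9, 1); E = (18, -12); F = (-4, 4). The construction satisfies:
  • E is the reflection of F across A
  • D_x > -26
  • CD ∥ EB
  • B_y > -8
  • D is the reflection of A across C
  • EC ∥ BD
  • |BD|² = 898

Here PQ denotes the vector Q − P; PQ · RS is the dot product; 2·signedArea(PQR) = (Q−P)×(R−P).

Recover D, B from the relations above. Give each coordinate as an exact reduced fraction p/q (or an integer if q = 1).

B = (2, -7)
D = (-25, 6)

1. D_x = -25  [D is the reflection of A across C]
2. D_y = 6  [D is the reflection of A across C]
   → D = (-25, 6)
3. B_x = 2  [EC ∥ BD ∩ CD ∥ EB]
4. B_y = -7  [EC ∥ BD ∩ CD ∥ EB]
   → B = (2, -7)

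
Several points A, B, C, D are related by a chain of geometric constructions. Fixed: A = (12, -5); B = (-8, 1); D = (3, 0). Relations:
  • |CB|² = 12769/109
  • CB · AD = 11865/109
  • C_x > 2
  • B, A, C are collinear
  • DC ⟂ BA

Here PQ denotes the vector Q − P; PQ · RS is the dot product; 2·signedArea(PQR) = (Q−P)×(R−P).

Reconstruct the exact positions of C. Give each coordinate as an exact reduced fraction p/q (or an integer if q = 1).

1. C_x = 258/109  [B, A, C are collinear ∩ DC ⟂ BA]
2. C_y = -230/109  [B, A, C are collinear ∩ DC ⟂ BA]
   → C = (258/109, -230/109)

C = (258/109, -230/109)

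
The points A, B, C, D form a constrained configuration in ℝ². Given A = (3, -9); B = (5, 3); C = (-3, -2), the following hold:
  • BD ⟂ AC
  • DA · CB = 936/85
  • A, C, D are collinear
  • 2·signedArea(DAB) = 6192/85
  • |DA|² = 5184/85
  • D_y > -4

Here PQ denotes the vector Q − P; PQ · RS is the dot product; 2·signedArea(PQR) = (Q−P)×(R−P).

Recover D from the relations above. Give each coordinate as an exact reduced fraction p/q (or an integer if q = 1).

1. D_x = -177/85  [A, C, D are collinear ∩ BD ⟂ AC]
2. D_y = -261/85  [A, C, D are collinear ∩ BD ⟂ AC]
   → D = (-177/85, -261/85)

D = (-177/85, -261/85)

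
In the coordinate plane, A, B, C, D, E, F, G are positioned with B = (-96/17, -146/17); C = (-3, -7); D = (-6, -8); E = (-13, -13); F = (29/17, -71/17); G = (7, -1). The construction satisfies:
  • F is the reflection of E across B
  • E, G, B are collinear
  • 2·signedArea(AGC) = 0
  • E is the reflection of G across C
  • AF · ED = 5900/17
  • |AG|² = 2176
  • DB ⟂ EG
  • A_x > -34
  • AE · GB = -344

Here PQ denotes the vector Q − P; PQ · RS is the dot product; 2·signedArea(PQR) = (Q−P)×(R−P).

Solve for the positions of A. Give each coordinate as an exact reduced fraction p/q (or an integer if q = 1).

1. A_x = -33  [2·signedArea(AGC) = 0 ∩ AF · ED = 5900/17]
2. A_y = -25  [2·signedArea(AGC) = 0 ∩ AF · ED = 5900/17]
   → A = (-33, -25)

A = (-33, -25)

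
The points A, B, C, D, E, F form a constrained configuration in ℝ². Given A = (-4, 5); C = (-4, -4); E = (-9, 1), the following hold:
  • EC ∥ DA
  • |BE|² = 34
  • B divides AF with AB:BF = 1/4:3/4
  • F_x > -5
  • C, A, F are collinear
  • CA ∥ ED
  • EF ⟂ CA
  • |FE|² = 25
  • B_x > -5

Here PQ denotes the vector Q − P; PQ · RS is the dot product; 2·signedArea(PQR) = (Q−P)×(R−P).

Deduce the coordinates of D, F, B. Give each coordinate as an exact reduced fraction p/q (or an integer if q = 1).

B = (-4, 4)
D = (-9, 10)
F = (-4, 1)

1. D_x = -9  [EC ∥ DA ∩ CA ∥ ED]
2. D_y = 10  [EC ∥ DA ∩ CA ∥ ED]
   → D = (-9, 10)
3. F_x = -4  [C, A, F are collinear ∩ EF ⟂ CA]
4. F_y = 1  [C, A, F are collinear ∩ EF ⟂ CA]
   → F = (-4, 1)
5. B_x = -4  [B divides AF with AB:BF = 1/4:3/4]
6. B_y = 4  [B divides AF with AB:BF = 1/4:3/4]
   → B = (-4, 4)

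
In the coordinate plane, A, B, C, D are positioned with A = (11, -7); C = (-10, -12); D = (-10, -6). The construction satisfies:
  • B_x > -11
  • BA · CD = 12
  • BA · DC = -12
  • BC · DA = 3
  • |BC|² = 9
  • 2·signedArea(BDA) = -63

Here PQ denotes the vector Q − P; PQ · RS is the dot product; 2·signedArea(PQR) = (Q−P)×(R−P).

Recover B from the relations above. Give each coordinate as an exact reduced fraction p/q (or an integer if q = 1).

B = (-10, -9)

1. B_x = -10  [2·signedArea(BDA) = -63 ∩ BA · CD = 12]
2. B_y = -9  [2·signedArea(BDA) = -63 ∩ BA · CD = 12]
   → B = (-10, -9)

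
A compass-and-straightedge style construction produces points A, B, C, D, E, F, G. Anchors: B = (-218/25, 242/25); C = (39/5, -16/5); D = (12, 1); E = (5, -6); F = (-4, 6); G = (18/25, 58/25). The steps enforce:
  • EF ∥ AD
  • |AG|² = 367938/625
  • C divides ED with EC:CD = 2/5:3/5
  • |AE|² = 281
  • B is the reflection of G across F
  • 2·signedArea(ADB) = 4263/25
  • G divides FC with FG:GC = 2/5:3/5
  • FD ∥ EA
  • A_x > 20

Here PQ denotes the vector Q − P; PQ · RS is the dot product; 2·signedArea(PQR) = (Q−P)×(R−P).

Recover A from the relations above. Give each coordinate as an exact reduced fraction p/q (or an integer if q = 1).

A = (21, -11)

1. A_x = 21  [EF ∥ AD ∩ FD ∥ EA]
2. A_y = -11  [EF ∥ AD ∩ FD ∥ EA]
   → A = (21, -11)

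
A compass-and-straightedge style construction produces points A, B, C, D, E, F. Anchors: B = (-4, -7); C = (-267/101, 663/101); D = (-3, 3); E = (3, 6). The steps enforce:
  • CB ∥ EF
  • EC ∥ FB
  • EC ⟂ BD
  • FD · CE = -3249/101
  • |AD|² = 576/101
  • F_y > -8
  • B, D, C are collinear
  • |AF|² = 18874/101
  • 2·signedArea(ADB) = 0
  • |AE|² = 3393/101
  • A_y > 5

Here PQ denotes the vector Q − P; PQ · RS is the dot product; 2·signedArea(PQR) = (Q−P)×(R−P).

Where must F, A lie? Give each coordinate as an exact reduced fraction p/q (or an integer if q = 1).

1. F_x = 166/101  [EC ∥ FB ∩ CB ∥ EF]
2. F_y = -764/101  [EC ∥ FB ∩ CB ∥ EF]
   → F = (166/101, -764/101)
3. A_x = -279/101  [line 10·x + -1·y + 33 = 0 ∩ |AD|² = 576/101]
4. A_y = 543/101  [line 10·x + -1·y + 33 = 0 ∩ |AD|² = 576/101]
   → A = (-279/101, 543/101)

A = (-279/101, 543/101)
F = (166/101, -764/101)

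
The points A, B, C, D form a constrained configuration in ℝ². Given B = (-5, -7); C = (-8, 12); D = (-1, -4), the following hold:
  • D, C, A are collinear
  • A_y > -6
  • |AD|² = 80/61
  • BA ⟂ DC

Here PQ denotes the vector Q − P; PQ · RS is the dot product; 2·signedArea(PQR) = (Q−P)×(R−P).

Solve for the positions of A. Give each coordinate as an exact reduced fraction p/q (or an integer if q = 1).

1. A_x = -33/61  [D, C, A are collinear ∩ BA ⟂ DC]
2. A_y = -308/61  [D, C, A are collinear ∩ BA ⟂ DC]
   → A = (-33/61, -308/61)

A = (-33/61, -308/61)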